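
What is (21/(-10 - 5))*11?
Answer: -77/5 ≈ -15.400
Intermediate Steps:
(21/(-10 - 5))*11 = (21/(-15))*11 = -1/15*21*11 = -7/5*11 = -77/5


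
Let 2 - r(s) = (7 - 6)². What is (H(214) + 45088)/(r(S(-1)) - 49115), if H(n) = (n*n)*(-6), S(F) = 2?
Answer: 114844/24557 ≈ 4.6766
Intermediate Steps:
H(n) = -6*n² (H(n) = n²*(-6) = -6*n²)
r(s) = 1 (r(s) = 2 - (7 - 6)² = 2 - 1*1² = 2 - 1*1 = 2 - 1 = 1)
(H(214) + 45088)/(r(S(-1)) - 49115) = (-6*214² + 45088)/(1 - 49115) = (-6*45796 + 45088)/(-49114) = (-274776 + 45088)*(-1/49114) = -229688*(-1/49114) = 114844/24557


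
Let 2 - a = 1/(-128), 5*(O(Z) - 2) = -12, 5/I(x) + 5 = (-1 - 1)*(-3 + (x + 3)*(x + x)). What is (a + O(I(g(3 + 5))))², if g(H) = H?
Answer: 1058841/409600 ≈ 2.5851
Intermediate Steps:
I(x) = 5/(1 - 4*x*(3 + x)) (I(x) = 5/(-5 + (-1 - 1)*(-3 + (x + 3)*(x + x))) = 5/(-5 - 2*(-3 + (3 + x)*(2*x))) = 5/(-5 - 2*(-3 + 2*x*(3 + x))) = 5/(-5 + (6 - 4*x*(3 + x))) = 5/(1 - 4*x*(3 + x)))
O(Z) = -⅖ (O(Z) = 2 + (⅕)*(-12) = 2 - 12/5 = -⅖)
a = 257/128 (a = 2 - 1/(-128) = 2 - 1*(-1/128) = 2 + 1/128 = 257/128 ≈ 2.0078)
(a + O(I(g(3 + 5))))² = (257/128 - ⅖)² = (1029/640)² = 1058841/409600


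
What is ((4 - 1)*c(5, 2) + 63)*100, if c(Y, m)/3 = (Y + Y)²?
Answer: 96300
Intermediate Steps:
c(Y, m) = 12*Y² (c(Y, m) = 3*(Y + Y)² = 3*(2*Y)² = 3*(4*Y²) = 12*Y²)
((4 - 1)*c(5, 2) + 63)*100 = ((4 - 1)*(12*5²) + 63)*100 = (3*(12*25) + 63)*100 = (3*300 + 63)*100 = (900 + 63)*100 = 963*100 = 96300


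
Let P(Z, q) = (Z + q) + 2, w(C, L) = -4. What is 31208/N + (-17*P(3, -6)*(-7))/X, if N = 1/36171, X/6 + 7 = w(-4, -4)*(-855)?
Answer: 23116069503385/20478 ≈ 1.1288e+9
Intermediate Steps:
P(Z, q) = 2 + Z + q
X = 20478 (X = -42 + 6*(-4*(-855)) = -42 + 6*3420 = -42 + 20520 = 20478)
N = 1/36171 ≈ 2.7646e-5
31208/N + (-17*P(3, -6)*(-7))/X = 31208/(1/36171) + (-17*(2 + 3 - 6)*(-7))/20478 = 31208*36171 + (-17*(-1)*(-7))*(1/20478) = 1128824568 + (17*(-7))*(1/20478) = 1128824568 - 119*1/20478 = 1128824568 - 119/20478 = 23116069503385/20478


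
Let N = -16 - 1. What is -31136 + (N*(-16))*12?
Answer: -27872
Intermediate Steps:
N = -17
-31136 + (N*(-16))*12 = -31136 - 17*(-16)*12 = -31136 + 272*12 = -31136 + 3264 = -27872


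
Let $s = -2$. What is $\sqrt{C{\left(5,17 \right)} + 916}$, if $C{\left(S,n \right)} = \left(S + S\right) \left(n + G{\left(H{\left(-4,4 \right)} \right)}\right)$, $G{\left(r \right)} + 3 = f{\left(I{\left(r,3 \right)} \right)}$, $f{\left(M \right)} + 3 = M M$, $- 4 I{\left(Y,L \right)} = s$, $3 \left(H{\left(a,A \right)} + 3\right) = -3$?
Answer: $\frac{11 \sqrt{34}}{2} \approx 32.07$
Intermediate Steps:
$H{\left(a,A \right)} = -4$ ($H{\left(a,A \right)} = -3 + \frac{1}{3} \left(-3\right) = -3 - 1 = -4$)
$I{\left(Y,L \right)} = \frac{1}{2}$ ($I{\left(Y,L \right)} = \left(- \frac{1}{4}\right) \left(-2\right) = \frac{1}{2}$)
$f{\left(M \right)} = -3 + M^{2}$ ($f{\left(M \right)} = -3 + M M = -3 + M^{2}$)
$G{\left(r \right)} = - \frac{23}{4}$ ($G{\left(r \right)} = -3 - \left(3 - \left(\frac{1}{2}\right)^{2}\right) = -3 + \left(-3 + \frac{1}{4}\right) = -3 - \frac{11}{4} = - \frac{23}{4}$)
$C{\left(S,n \right)} = 2 S \left(- \frac{23}{4} + n\right)$ ($C{\left(S,n \right)} = \left(S + S\right) \left(n - \frac{23}{4}\right) = 2 S \left(- \frac{23}{4} + n\right)$)
$\sqrt{C{\left(5,17 \right)} + 916} = \sqrt{\frac{1}{2} \cdot 5 \left(-23 + 4 \cdot 17\right) + 916} = \sqrt{\frac{1}{2} \cdot 5 \left(-23 + 68\right) + 916} = \sqrt{\frac{1}{2} \cdot 5 \cdot 45 + 916} = \sqrt{\frac{225}{2} + 916} = \sqrt{\frac{2057}{2}} = \frac{11 \sqrt{34}}{2}$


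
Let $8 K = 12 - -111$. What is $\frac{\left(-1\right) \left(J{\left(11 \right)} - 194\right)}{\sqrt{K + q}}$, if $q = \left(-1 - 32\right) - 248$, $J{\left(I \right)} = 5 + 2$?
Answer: $- \frac{22 i \sqrt{170}}{25} \approx - 11.474 i$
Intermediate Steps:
$J{\left(I \right)} = 7$
$K = \frac{123}{8}$ ($K = \frac{12 - -111}{8} = \frac{12 + 111}{8} = \frac{1}{8} \cdot 123 = \frac{123}{8} \approx 15.375$)
$q = -281$ ($q = \left(-1 - 32\right) - 248 = -33 - 248 = -281$)
$\frac{\left(-1\right) \left(J{\left(11 \right)} - 194\right)}{\sqrt{K + q}} = \frac{\left(-1\right) \left(7 - 194\right)}{\sqrt{\frac{123}{8} - 281}} = \frac{\left(-1\right) \left(7 - 194\right)}{\sqrt{- \frac{2125}{8}}} = \frac{\left(-1\right) \left(-187\right)}{\frac{5}{4} i \sqrt{170}} = 187 \left(- \frac{2 i \sqrt{170}}{425}\right) = - \frac{22 i \sqrt{170}}{25}$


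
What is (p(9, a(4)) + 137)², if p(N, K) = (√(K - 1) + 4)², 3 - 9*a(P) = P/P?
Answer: 1872868/81 + 21920*I*√7/27 ≈ 23122.0 + 2148.0*I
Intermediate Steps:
a(P) = 2/9 (a(P) = ⅓ - P/(9*P) = ⅓ - ⅑*1 = ⅓ - ⅑ = 2/9)
p(N, K) = (4 + √(-1 + K))² (p(N, K) = (√(-1 + K) + 4)² = (4 + √(-1 + K))²)
(p(9, a(4)) + 137)² = ((4 + √(-1 + 2/9))² + 137)² = ((4 + √(-7/9))² + 137)² = ((4 + I*√7/3)² + 137)² = (137 + (4 + I*√7/3)²)²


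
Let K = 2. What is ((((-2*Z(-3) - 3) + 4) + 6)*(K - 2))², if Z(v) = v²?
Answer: 0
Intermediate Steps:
((((-2*Z(-3) - 3) + 4) + 6)*(K - 2))² = ((((-2*(-3)² - 3) + 4) + 6)*(2 - 2))² = ((((-2*9 - 3) + 4) + 6)*0)² = ((((-18 - 3) + 4) + 6)*0)² = (((-21 + 4) + 6)*0)² = ((-17 + 6)*0)² = (-11*0)² = 0² = 0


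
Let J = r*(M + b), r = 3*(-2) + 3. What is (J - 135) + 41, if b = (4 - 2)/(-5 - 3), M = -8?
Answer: -277/4 ≈ -69.250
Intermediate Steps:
r = -3 (r = -6 + 3 = -3)
b = -¼ (b = 2/(-8) = 2*(-⅛) = -¼ ≈ -0.25000)
J = 99/4 (J = -3*(-8 - ¼) = -3*(-33/4) = 99/4 ≈ 24.750)
(J - 135) + 41 = (99/4 - 135) + 41 = -441/4 + 41 = -277/4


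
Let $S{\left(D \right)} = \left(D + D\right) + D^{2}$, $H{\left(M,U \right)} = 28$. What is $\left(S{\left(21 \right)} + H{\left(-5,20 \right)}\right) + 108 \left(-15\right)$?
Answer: $-1109$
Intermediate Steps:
$S{\left(D \right)} = D^{2} + 2 D$ ($S{\left(D \right)} = 2 D + D^{2} = D^{2} + 2 D$)
$\left(S{\left(21 \right)} + H{\left(-5,20 \right)}\right) + 108 \left(-15\right) = \left(21 \left(2 + 21\right) + 28\right) + 108 \left(-15\right) = \left(21 \cdot 23 + 28\right) - 1620 = \left(483 + 28\right) - 1620 = 511 - 1620 = -1109$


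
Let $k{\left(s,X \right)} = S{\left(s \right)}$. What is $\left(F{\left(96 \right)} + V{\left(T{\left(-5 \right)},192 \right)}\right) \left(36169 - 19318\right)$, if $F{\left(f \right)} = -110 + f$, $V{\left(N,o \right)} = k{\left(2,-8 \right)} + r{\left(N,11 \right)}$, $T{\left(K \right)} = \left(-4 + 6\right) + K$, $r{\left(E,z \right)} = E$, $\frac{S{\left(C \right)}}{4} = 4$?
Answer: $-16851$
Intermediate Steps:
$S{\left(C \right)} = 16$ ($S{\left(C \right)} = 4 \cdot 4 = 16$)
$k{\left(s,X \right)} = 16$
$T{\left(K \right)} = 2 + K$
$V{\left(N,o \right)} = 16 + N$
$\left(F{\left(96 \right)} + V{\left(T{\left(-5 \right)},192 \right)}\right) \left(36169 - 19318\right) = \left(\left(-110 + 96\right) + \left(16 + \left(2 - 5\right)\right)\right) \left(36169 - 19318\right) = \left(-14 + \left(16 - 3\right)\right) 16851 = \left(-14 + 13\right) 16851 = \left(-1\right) 16851 = -16851$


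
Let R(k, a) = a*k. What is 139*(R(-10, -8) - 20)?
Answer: 8340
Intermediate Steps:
139*(R(-10, -8) - 20) = 139*(-8*(-10) - 20) = 139*(80 - 20) = 139*60 = 8340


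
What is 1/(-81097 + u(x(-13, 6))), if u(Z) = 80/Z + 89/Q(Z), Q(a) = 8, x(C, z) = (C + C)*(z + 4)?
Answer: -104/8432963 ≈ -1.2333e-5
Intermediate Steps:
x(C, z) = 2*C*(4 + z) (x(C, z) = (2*C)*(4 + z) = 2*C*(4 + z))
u(Z) = 89/8 + 80/Z (u(Z) = 80/Z + 89/8 = 89/8 + 80/Z)
1/(-81097 + u(x(-13, 6))) = 1/(-81097 + (89/8 + 80/((2*(-13)*(4 + 6))))) = 1/(-81097 + (89/8 + 80/((2*(-13)*10)))) = 1/(-81097 + (89/8 + 80/(-260))) = 1/(-81097 + (89/8 + 80*(-1/260))) = 1/(-81097 + (89/8 - 4/13)) = 1/(-81097 + 1125/104) = 1/(-8432963/104) = -104/8432963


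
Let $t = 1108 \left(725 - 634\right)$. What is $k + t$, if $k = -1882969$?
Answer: $-1782141$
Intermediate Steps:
$t = 100828$ ($t = 1108 \cdot 91 = 100828$)
$k + t = -1882969 + 100828 = -1782141$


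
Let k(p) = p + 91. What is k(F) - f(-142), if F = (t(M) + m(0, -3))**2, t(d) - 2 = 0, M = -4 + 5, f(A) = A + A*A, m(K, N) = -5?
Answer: -19922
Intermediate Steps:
f(A) = A + A**2
M = 1
t(d) = 2 (t(d) = 2 + 0 = 2)
F = 9 (F = (2 - 5)**2 = (-3)**2 = 9)
k(p) = 91 + p
k(F) - f(-142) = (91 + 9) - (-142)*(1 - 142) = 100 - (-142)*(-141) = 100 - 1*20022 = 100 - 20022 = -19922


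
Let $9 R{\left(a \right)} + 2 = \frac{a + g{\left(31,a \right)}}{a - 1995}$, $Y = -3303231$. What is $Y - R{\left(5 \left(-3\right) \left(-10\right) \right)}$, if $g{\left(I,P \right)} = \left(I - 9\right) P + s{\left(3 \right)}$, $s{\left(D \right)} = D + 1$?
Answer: $- \frac{54850143611}{16605} \approx -3.3032 \cdot 10^{6}$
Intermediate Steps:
$s{\left(D \right)} = 1 + D$
$g{\left(I,P \right)} = 4 + P \left(-9 + I\right)$ ($g{\left(I,P \right)} = \left(I - 9\right) P + \left(1 + 3\right) = \left(-9 + I\right) P + 4 = P \left(-9 + I\right) + 4 = 4 + P \left(-9 + I\right)$)
$R{\left(a \right)} = - \frac{2}{9} + \frac{4 + 23 a}{9 \left(-1995 + a\right)}$ ($R{\left(a \right)} = - \frac{2}{9} + \frac{\left(a + \left(4 - 9 a + 31 a\right)\right) \frac{1}{a - 1995}}{9} = - \frac{2}{9} + \frac{\left(a + \left(4 + 22 a\right)\right) \frac{1}{-1995 + a}}{9} = - \frac{2}{9} + \frac{\left(4 + 23 a\right) \frac{1}{-1995 + a}}{9} = - \frac{2}{9} + \frac{\frac{1}{-1995 + a} \left(4 + 23 a\right)}{9} = - \frac{2}{9} + \frac{4 + 23 a}{9 \left(-1995 + a\right)}$)
$Y - R{\left(5 \left(-3\right) \left(-10\right) \right)} = -3303231 - \frac{3994 + 21 \cdot 5 \left(-3\right) \left(-10\right)}{9 \left(-1995 + 5 \left(-3\right) \left(-10\right)\right)} = -3303231 - \frac{3994 + 21 \left(\left(-15\right) \left(-10\right)\right)}{9 \left(-1995 - -150\right)} = -3303231 - \frac{3994 + 21 \cdot 150}{9 \left(-1995 + 150\right)} = -3303231 - \frac{3994 + 3150}{9 \left(-1845\right)} = -3303231 - \frac{1}{9} \left(- \frac{1}{1845}\right) 7144 = -3303231 - - \frac{7144}{16605} = -3303231 + \frac{7144}{16605} = - \frac{54850143611}{16605}$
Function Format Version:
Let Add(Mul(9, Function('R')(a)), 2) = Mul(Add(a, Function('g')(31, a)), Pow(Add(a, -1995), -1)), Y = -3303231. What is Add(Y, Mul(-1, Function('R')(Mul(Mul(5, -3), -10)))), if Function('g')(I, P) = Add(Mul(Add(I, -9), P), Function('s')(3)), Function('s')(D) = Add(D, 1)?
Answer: Rational(-54850143611, 16605) ≈ -3.3032e+6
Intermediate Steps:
Function('s')(D) = Add(1, D)
Function('g')(I, P) = Add(4, Mul(P, Add(-9, I))) (Function('g')(I, P) = Add(Mul(Add(I, -9), P), Add(1, 3)) = Add(Mul(Add(-9, I), P), 4) = Add(Mul(P, Add(-9, I)), 4) = Add(4, Mul(P, Add(-9, I))))
Function('R')(a) = Add(Rational(-2, 9), Mul(Rational(1, 9), Pow(Add(-1995, a), -1), Add(4, Mul(23, a)))) (Function('R')(a) = Add(Rational(-2, 9), Mul(Rational(1, 9), Mul(Add(a, Add(4, Mul(-9, a), Mul(31, a))), Pow(Add(a, -1995), -1)))) = Add(Rational(-2, 9), Mul(Rational(1, 9), Mul(Add(a, Add(4, Mul(22, a))), Pow(Add(-1995, a), -1)))) = Add(Rational(-2, 9), Mul(Rational(1, 9), Mul(Add(4, Mul(23, a)), Pow(Add(-1995, a), -1)))) = Add(Rational(-2, 9), Mul(Rational(1, 9), Mul(Pow(Add(-1995, a), -1), Add(4, Mul(23, a))))) = Add(Rational(-2, 9), Mul(Rational(1, 9), Pow(Add(-1995, a), -1), Add(4, Mul(23, a)))))
Add(Y, Mul(-1, Function('R')(Mul(Mul(5, -3), -10)))) = Add(-3303231, Mul(-1, Mul(Rational(1, 9), Pow(Add(-1995, Mul(Mul(5, -3), -10)), -1), Add(3994, Mul(21, Mul(Mul(5, -3), -10)))))) = Add(-3303231, Mul(-1, Mul(Rational(1, 9), Pow(Add(-1995, Mul(-15, -10)), -1), Add(3994, Mul(21, Mul(-15, -10)))))) = Add(-3303231, Mul(-1, Mul(Rational(1, 9), Pow(Add(-1995, 150), -1), Add(3994, Mul(21, 150))))) = Add(-3303231, Mul(-1, Mul(Rational(1, 9), Pow(-1845, -1), Add(3994, 3150)))) = Add(-3303231, Mul(-1, Mul(Rational(1, 9), Rational(-1, 1845), 7144))) = Add(-3303231, Mul(-1, Rational(-7144, 16605))) = Add(-3303231, Rational(7144, 16605)) = Rational(-54850143611, 16605)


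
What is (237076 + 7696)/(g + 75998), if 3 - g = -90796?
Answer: 244772/166797 ≈ 1.4675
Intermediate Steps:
g = 90799 (g = 3 - 1*(-90796) = 3 + 90796 = 90799)
(237076 + 7696)/(g + 75998) = (237076 + 7696)/(90799 + 75998) = 244772/166797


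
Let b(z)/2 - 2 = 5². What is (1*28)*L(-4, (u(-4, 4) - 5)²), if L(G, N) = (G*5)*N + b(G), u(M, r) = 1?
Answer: -7448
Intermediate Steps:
b(z) = 54 (b(z) = 4 + 2*5² = 4 + 2*25 = 4 + 50 = 54)
L(G, N) = 54 + 5*G*N (L(G, N) = (G*5)*N + 54 = (5*G)*N + 54 = 5*G*N + 54 = 54 + 5*G*N)
(1*28)*L(-4, (u(-4, 4) - 5)²) = (1*28)*(54 + 5*(-4)*(1 - 5)²) = 28*(54 + 5*(-4)*(-4)²) = 28*(54 + 5*(-4)*16) = 28*(54 - 320) = 28*(-266) = -7448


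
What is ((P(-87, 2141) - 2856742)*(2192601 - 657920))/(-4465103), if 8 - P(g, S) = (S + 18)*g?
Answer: 4095911655581/4465103 ≈ 9.1732e+5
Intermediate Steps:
P(g, S) = 8 - g*(18 + S) (P(g, S) = 8 - (S + 18)*g = 8 - (18 + S)*g = 8 - g*(18 + S))
((P(-87, 2141) - 2856742)*(2192601 - 657920))/(-4465103) = (((8 - 18*(-87) - 1*2141*(-87)) - 2856742)*(2192601 - 657920))/(-4465103) = (((8 + 1566 + 186267) - 2856742)*1534681)*(-1/4465103) = ((187841 - 2856742)*1534681)*(-1/4465103) = -2668901*1534681*(-1/4465103) = -4095911655581*(-1/4465103) = 4095911655581/4465103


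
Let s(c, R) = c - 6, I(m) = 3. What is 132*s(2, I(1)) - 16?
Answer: -544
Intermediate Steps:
s(c, R) = -6 + c
132*s(2, I(1)) - 16 = 132*(-6 + 2) - 16 = 132*(-4) - 16 = -528 - 16 = -544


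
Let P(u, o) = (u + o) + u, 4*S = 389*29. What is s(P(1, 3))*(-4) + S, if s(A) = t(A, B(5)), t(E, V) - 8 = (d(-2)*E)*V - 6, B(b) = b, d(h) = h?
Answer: 12049/4 ≈ 3012.3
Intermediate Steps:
S = 11281/4 (S = (389*29)/4 = (¼)*11281 = 11281/4 ≈ 2820.3)
P(u, o) = o + 2*u (P(u, o) = (o + u) + u = o + 2*u)
t(E, V) = 2 - 2*E*V (t(E, V) = 8 + ((-2*E)*V - 6) = 8 + (-2*E*V - 6) = 8 + (-6 - 2*E*V) = 2 - 2*E*V)
s(A) = 2 - 10*A (s(A) = 2 - 2*A*5 = 2 - 10*A)
s(P(1, 3))*(-4) + S = (2 - 10*(3 + 2*1))*(-4) + 11281/4 = (2 - 10*(3 + 2))*(-4) + 11281/4 = (2 - 10*5)*(-4) + 11281/4 = (2 - 50)*(-4) + 11281/4 = -48*(-4) + 11281/4 = 192 + 11281/4 = 12049/4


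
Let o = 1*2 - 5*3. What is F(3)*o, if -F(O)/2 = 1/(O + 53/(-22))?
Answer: 44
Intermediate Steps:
F(O) = -2/(-53/22 + O) (F(O) = -2/(O + 53/(-22)) = -2/(O + 53*(-1/22)) = -2/(O - 53/22) = -2/(-53/22 + O))
o = -13 (o = 2 - 15 = -13)
F(3)*o = -44/(-53 + 22*3)*(-13) = -44/(-53 + 66)*(-13) = -44/13*(-13) = 44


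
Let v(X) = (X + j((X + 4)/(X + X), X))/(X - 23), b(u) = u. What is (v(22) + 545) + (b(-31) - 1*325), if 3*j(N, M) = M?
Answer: 479/3 ≈ 159.67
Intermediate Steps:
j(N, M) = M/3
v(X) = 4*X/(3*(-23 + X)) (v(X) = (X + X/3)/(X - 23) = (4*X/3)/(-23 + X) = 4*X/(3*(-23 + X)))
(v(22) + 545) + (b(-31) - 1*325) = ((4/3)*22/(-23 + 22) + 545) + (-31 - 1*325) = ((4/3)*22/(-1) + 545) + (-31 - 325) = ((4/3)*22*(-1) + 545) - 356 = (-88/3 + 545) - 356 = 1547/3 - 356 = 479/3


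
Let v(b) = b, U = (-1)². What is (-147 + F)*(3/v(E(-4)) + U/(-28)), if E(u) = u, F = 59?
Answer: 484/7 ≈ 69.143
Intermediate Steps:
U = 1
(-147 + F)*(3/v(E(-4)) + U/(-28)) = (-147 + 59)*(3/(-4) + 1/(-28)) = -88*(3*(-¼) + 1*(-1/28)) = -88*(-¾ - 1/28) = -88*(-11/14) = 484/7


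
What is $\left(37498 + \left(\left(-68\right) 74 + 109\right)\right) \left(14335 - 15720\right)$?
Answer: $-45116375$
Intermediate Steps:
$\left(37498 + \left(\left(-68\right) 74 + 109\right)\right) \left(14335 - 15720\right) = \left(37498 + \left(-5032 + 109\right)\right) \left(-1385\right) = \left(37498 - 4923\right) \left(-1385\right) = 32575 \left(-1385\right) = -45116375$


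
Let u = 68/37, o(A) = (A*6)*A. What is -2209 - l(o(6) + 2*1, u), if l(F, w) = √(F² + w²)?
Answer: -2209 - 2*√16266245/37 ≈ -2427.0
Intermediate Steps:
o(A) = 6*A² (o(A) = (6*A)*A = 6*A²)
u = 68/37 (u = 68*(1/37) = 68/37 ≈ 1.8378)
-2209 - l(o(6) + 2*1, u) = -2209 - √((6*6² + 2*1)² + (68/37)²) = -2209 - √((6*36 + 2)² + 4624/1369) = -2209 - √((216 + 2)² + 4624/1369) = -2209 - √(218² + 4624/1369) = -2209 - √(47524 + 4624/1369) = -2209 - √(65064980/1369) = -2209 - 2*√16266245/37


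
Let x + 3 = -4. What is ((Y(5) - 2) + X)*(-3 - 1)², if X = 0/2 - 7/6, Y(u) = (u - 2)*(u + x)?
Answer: -440/3 ≈ -146.67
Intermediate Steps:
x = -7 (x = -3 - 4 = -7)
Y(u) = (-7 + u)*(-2 + u) (Y(u) = (u - 2)*(u - 7) = (-2 + u)*(-7 + u) = (-7 + u)*(-2 + u))
X = -7/6 (X = 0*(½) - 7*⅙ = 0 - 7/6 = -7/6 ≈ -1.1667)
((Y(5) - 2) + X)*(-3 - 1)² = (((14 + 5² - 9*5) - 2) - 7/6)*(-3 - 1)² = (((14 + 25 - 45) - 2) - 7/6)*(-4)² = ((-6 - 2) - 7/6)*16 = (-8 - 7/6)*16 = -55/6*16 = -440/3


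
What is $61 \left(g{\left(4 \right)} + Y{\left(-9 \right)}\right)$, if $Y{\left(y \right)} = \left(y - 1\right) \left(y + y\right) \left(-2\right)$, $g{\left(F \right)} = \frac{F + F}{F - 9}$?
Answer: $- \frac{110288}{5} \approx -22058.0$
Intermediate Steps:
$g{\left(F \right)} = \frac{2 F}{-9 + F}$
$Y{\left(y \right)} = - 4 y \left(-1 + y\right)$ ($Y{\left(y \right)} = \left(-1 + y\right) 2 y \left(-2\right) = 2 y \left(-1 + y\right) \left(-2\right) = - 4 y \left(-1 + y\right)$)
$61 \left(g{\left(4 \right)} + Y{\left(-9 \right)}\right) = 61 \left(2 \cdot 4 \frac{1}{-9 + 4} + 4 \left(-9\right) \left(1 - -9\right)\right) = 61 \left(2 \cdot 4 \frac{1}{-5} + 4 \left(-9\right) \left(1 + 9\right)\right) = 61 \left(2 \cdot 4 \left(- \frac{1}{5}\right) + 4 \left(-9\right) 10\right) = 61 \left(- \frac{8}{5} - 360\right) = 61 \left(- \frac{1808}{5}\right) = - \frac{110288}{5}$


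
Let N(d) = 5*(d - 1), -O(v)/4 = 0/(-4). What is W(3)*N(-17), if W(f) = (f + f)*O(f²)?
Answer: 0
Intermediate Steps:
O(v) = 0 (O(v) = -0/(-4) = -0*(-1)/4 = -4*0 = 0)
N(d) = -5 + 5*d (N(d) = 5*(-1 + d) = -5 + 5*d)
W(f) = 0 (W(f) = (f + f)*0 = (2*f)*0 = 0)
W(3)*N(-17) = 0*(-5 + 5*(-17)) = 0*(-5 - 85) = 0*(-90) = 0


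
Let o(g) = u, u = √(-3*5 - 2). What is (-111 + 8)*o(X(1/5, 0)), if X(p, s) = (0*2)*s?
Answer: -103*I*√17 ≈ -424.68*I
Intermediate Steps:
X(p, s) = 0 (X(p, s) = 0*s = 0)
u = I*√17 (u = √(-15 - 2) = √(-17) = I*√17 ≈ 4.1231*I)
o(g) = I*√17
(-111 + 8)*o(X(1/5, 0)) = (-111 + 8)*(I*√17) = -103*I*√17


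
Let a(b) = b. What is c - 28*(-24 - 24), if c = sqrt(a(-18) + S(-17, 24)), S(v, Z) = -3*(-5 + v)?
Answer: 1344 + 4*sqrt(3) ≈ 1350.9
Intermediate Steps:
S(v, Z) = 15 - 3*v
c = 4*sqrt(3) (c = sqrt(-18 + (15 - 3*(-17))) = sqrt(-18 + (15 + 51)) = sqrt(-18 + 66) = sqrt(48) = 4*sqrt(3) ≈ 6.9282)
c - 28*(-24 - 24) = 4*sqrt(3) - 28*(-24 - 24) = 4*sqrt(3) - 28*(-48) = 4*sqrt(3) + 1344 = 1344 + 4*sqrt(3)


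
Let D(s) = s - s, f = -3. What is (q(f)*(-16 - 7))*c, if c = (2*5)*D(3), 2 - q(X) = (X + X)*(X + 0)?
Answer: 0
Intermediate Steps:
q(X) = 2 - 2*X**2 (q(X) = 2 - (X + X)*(X + 0) = 2 - 2*X*X = 2 - 2*X**2)
D(s) = 0
c = 0 (c = (2*5)*0 = 10*0 = 0)
(q(f)*(-16 - 7))*c = ((2 - 2*(-3)**2)*(-16 - 7))*0 = ((2 - 2*9)*(-23))*0 = ((2 - 18)*(-23))*0 = -16*(-23)*0 = 368*0 = 0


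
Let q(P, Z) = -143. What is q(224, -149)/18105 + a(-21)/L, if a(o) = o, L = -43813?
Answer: -840722/113319195 ≈ -0.0074191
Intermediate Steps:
q(224, -149)/18105 + a(-21)/L = -143/18105 - 21/(-43813) = -143*1/18105 - 21*(-1/43813) = -143/18105 + 3/6259 = -840722/113319195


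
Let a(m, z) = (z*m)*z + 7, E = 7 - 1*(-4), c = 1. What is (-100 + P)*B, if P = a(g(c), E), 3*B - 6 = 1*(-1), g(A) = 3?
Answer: 450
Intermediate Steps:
E = 11 (E = 7 + 4 = 11)
B = 5/3 (B = 2 + (1*(-1))/3 = 2 + (⅓)*(-1) = 2 - ⅓ = 5/3 ≈ 1.6667)
a(m, z) = 7 + m*z² (a(m, z) = (m*z)*z + 7 = m*z² + 7 = 7 + m*z²)
P = 370 (P = 7 + 3*11² = 7 + 3*121 = 7 + 363 = 370)
(-100 + P)*B = (-100 + 370)*(5/3) = 270*(5/3) = 450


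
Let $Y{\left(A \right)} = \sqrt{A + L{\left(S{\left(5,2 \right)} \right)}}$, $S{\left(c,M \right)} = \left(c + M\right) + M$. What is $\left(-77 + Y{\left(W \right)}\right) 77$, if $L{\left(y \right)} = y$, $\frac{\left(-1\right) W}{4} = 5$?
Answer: $-5929 + 77 i \sqrt{11} \approx -5929.0 + 255.38 i$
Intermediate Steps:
$S{\left(c,M \right)} = c + 2 M$ ($S{\left(c,M \right)} = \left(M + c\right) + M = c + 2 M$)
$W = -20$ ($W = \left(-4\right) 5 = -20$)
$Y{\left(A \right)} = \sqrt{9 + A}$ ($Y{\left(A \right)} = \sqrt{A + \left(5 + 2 \cdot 2\right)} = \sqrt{A + \left(5 + 4\right)} = \sqrt{A + 9} = \sqrt{9 + A}$)
$\left(-77 + Y{\left(W \right)}\right) 77 = \left(-77 + \sqrt{9 - 20}\right) 77 = \left(-77 + \sqrt{-11}\right) 77 = \left(-77 + i \sqrt{11}\right) 77 = -5929 + 77 i \sqrt{11}$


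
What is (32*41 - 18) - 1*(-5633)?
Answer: 6927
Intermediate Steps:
(32*41 - 18) - 1*(-5633) = (1312 - 18) + 5633 = 1294 + 5633 = 6927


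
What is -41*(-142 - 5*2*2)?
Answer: 6642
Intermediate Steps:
-41*(-142 - 5*2*2) = -41*(-142 - 10*2) = -41*(-142 - 20) = -41*(-162) = 6642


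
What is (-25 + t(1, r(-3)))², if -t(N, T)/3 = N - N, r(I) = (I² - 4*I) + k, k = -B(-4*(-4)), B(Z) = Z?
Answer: 625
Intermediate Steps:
k = -16 (k = -(-4)*(-4) = -1*16 = -16)
r(I) = -16 + I² - 4*I (r(I) = (I² - 4*I) - 16 = -16 + I² - 4*I)
t(N, T) = 0 (t(N, T) = -3*(N - N) = -3*0 = 0)
(-25 + t(1, r(-3)))² = (-25 + 0)² = (-25)² = 625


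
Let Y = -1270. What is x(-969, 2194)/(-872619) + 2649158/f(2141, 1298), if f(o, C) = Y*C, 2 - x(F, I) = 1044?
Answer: -104999450431/65385341670 ≈ -1.6059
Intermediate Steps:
x(F, I) = -1042 (x(F, I) = 2 - 1*1044 = 2 - 1044 = -1042)
f(o, C) = -1270*C
x(-969, 2194)/(-872619) + 2649158/f(2141, 1298) = -1042/(-872619) + 2649158/((-1270*1298)) = -1042*(-1/872619) + 2649158/(-1648460) = 1042/872619 + 2649158*(-1/1648460) = 1042/872619 - 1324579/824230 = -104999450431/65385341670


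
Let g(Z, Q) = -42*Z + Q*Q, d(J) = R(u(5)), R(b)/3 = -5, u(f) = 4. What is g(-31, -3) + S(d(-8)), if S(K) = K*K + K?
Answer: 1521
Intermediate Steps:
R(b) = -15 (R(b) = 3*(-5) = -15)
d(J) = -15
S(K) = K + K² (S(K) = K² + K = K + K²)
g(Z, Q) = Q² - 42*Z (g(Z, Q) = -42*Z + Q² = Q² - 42*Z)
g(-31, -3) + S(d(-8)) = ((-3)² - 42*(-31)) - 15*(1 - 15) = (9 + 1302) - 15*(-14) = 1311 + 210 = 1521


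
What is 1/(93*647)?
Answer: 1/60171 ≈ 1.6619e-5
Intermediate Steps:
1/(93*647) = 1/60171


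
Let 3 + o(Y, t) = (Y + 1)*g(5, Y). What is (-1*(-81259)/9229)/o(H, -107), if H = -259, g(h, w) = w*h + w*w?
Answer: -81259/156641888139 ≈ -5.1876e-7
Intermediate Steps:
g(h, w) = w² + h*w (g(h, w) = h*w + w² = w² + h*w)
o(Y, t) = -3 + Y*(1 + Y)*(5 + Y) (o(Y, t) = -3 + (Y + 1)*(Y*(5 + Y)) = -3 + (1 + Y)*(Y*(5 + Y)) = -3 + Y*(1 + Y)*(5 + Y))
(-1*(-81259)/9229)/o(H, -107) = (-1*(-81259)/9229)/(-3 - 259*(5 - 259) + (-259)²*(5 - 259)) = (81259*(1/9229))/(-3 - 259*(-254) + 67081*(-254)) = 81259/(9229*(-3 + 65786 - 17038574)) = (81259/9229)/(-16972791) = (81259/9229)*(-1/16972791) = -81259/156641888139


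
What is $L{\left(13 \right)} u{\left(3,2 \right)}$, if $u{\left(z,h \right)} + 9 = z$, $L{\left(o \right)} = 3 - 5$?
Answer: $12$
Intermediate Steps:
$L{\left(o \right)} = -2$
$u{\left(z,h \right)} = -9 + z$
$L{\left(13 \right)} u{\left(3,2 \right)} = - 2 \left(-9 + 3\right) = \left(-2\right) \left(-6\right) = 12$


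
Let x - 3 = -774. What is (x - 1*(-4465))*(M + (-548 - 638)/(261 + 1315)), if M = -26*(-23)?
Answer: 869255457/394 ≈ 2.2062e+6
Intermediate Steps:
x = -771 (x = 3 - 774 = -771)
M = 598
(x - 1*(-4465))*(M + (-548 - 638)/(261 + 1315)) = (-771 - 1*(-4465))*(598 + (-548 - 638)/(261 + 1315)) = (-771 + 4465)*(598 - 1186/1576) = 3694*(598 - 1186*1/1576) = 3694*(598 - 593/788) = 3694*(470631/788) = 869255457/394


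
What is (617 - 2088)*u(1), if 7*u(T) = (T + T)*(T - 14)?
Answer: 38246/7 ≈ 5463.7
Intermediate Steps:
u(T) = 2*T*(-14 + T)/7 (u(T) = ((T + T)*(T - 14))/7 = ((2*T)*(-14 + T))/7 = (2*T*(-14 + T))/7 = 2*T*(-14 + T)/7)
(617 - 2088)*u(1) = (617 - 2088)*((2/7)*1*(-14 + 1)) = -2942*(-13)/7 = -1471*(-26/7) = 38246/7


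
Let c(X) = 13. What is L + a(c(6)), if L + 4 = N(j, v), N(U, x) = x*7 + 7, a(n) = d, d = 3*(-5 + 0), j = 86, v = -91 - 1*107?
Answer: -1398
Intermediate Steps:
v = -198 (v = -91 - 107 = -198)
d = -15 (d = 3*(-5) = -15)
a(n) = -15
N(U, x) = 7 + 7*x (N(U, x) = 7*x + 7 = 7 + 7*x)
L = -1383 (L = -4 + (7 + 7*(-198)) = -4 + (7 - 1386) = -4 - 1379 = -1383)
L + a(c(6)) = -1383 - 15 = -1398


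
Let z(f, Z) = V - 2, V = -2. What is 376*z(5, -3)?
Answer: -1504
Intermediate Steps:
z(f, Z) = -4 (z(f, Z) = -2 - 2 = -4)
376*z(5, -3) = 376*(-4) = -1504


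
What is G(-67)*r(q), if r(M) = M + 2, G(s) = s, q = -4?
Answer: 134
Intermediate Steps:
r(M) = 2 + M
G(-67)*r(q) = -67*(2 - 4) = -67*(-2) = 134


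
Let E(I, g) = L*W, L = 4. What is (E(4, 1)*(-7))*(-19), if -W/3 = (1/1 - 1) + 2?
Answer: -3192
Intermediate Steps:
W = -6 (W = -3*((1/1 - 1) + 2) = -3*((1 - 1) + 2) = -3*(0 + 2) = -3*2 = -6)
E(I, g) = -24 (E(I, g) = 4*(-6) = -24)
(E(4, 1)*(-7))*(-19) = -24*(-7)*(-19) = 168*(-19) = -3192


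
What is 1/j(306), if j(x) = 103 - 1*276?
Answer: -1/173 ≈ -0.0057803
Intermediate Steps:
j(x) = -173 (j(x) = 103 - 276 = -173)
1/j(306) = 1/(-173) = -1/173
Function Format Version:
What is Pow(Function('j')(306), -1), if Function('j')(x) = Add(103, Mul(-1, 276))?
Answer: Rational(-1, 173) ≈ -0.0057803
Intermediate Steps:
Function('j')(x) = -173 (Function('j')(x) = Add(103, -276) = -173)
Pow(Function('j')(306), -1) = Pow(-173, -1) = Rational(-1, 173)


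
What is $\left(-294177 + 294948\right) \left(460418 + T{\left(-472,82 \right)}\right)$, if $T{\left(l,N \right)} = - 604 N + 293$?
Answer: $317022093$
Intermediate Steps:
$T{\left(l,N \right)} = 293 - 604 N$
$\left(-294177 + 294948\right) \left(460418 + T{\left(-472,82 \right)}\right) = \left(-294177 + 294948\right) \left(460418 + \left(293 - 49528\right)\right) = 771 \left(460418 + \left(293 - 49528\right)\right) = 771 \left(460418 - 49235\right) = 771 \cdot 411183 = 317022093$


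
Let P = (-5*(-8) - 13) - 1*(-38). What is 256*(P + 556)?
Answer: 158976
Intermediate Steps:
P = 65 (P = (40 - 13) + 38 = 27 + 38 = 65)
256*(P + 556) = 256*(65 + 556) = 256*621 = 158976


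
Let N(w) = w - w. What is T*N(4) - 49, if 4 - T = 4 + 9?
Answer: -49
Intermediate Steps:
N(w) = 0
T = -9 (T = 4 - (4 + 9) = 4 - 1*13 = 4 - 13 = -9)
T*N(4) - 49 = -9*0 - 49 = 0 - 49 = -49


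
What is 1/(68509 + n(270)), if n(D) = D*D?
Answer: 1/141409 ≈ 7.0717e-6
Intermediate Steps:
n(D) = D²
1/(68509 + n(270)) = 1/(68509 + 270²) = 1/(68509 + 72900) = 1/141409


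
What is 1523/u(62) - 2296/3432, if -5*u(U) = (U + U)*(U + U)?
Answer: -7679747/6596304 ≈ -1.1642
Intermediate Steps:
u(U) = -4*U²/5 (u(U) = -(U + U)*(U + U)/5 = -2*U*2*U/5 = -4*U²/5)
1523/u(62) - 2296/3432 = 1523/((-⅘*62²)) - 2296/3432 = 1523/((-⅘*3844)) - 2296*1/3432 = 1523/(-15376/5) - 287/429 = 1523*(-5/15376) - 287/429 = -7615/15376 - 287/429 = -7679747/6596304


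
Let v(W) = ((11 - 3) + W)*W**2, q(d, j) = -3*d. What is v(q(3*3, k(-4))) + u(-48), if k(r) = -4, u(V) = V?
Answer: -13899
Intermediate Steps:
v(W) = W**2*(8 + W) (v(W) = (8 + W)*W**2 = W**2*(8 + W))
v(q(3*3, k(-4))) + u(-48) = (-9*3)**2*(8 - 9*3) - 48 = (-3*9)**2*(8 - 3*9) - 48 = (-27)**2*(8 - 27) - 48 = 729*(-19) - 48 = -13851 - 48 = -13899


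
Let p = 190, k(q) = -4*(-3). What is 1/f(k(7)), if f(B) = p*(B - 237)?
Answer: -1/42750 ≈ -2.3392e-5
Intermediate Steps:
k(q) = 12
f(B) = -45030 + 190*B (f(B) = 190*(B - 237) = 190*(-237 + B) = -45030 + 190*B)
1/f(k(7)) = 1/(-45030 + 190*12) = 1/(-45030 + 2280) = 1/(-42750) = -1/42750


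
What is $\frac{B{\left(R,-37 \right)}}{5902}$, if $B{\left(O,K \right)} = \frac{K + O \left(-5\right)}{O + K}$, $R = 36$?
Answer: $\frac{217}{5902} \approx 0.036767$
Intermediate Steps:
$B{\left(O,K \right)} = \frac{K - 5 O}{K + O}$
$\frac{B{\left(R,-37 \right)}}{5902} = \frac{\frac{1}{-37 + 36} \left(-37 - 180\right)}{5902} = \frac{-37 - 180}{-1} \cdot \frac{1}{5902} = \left(-1\right) \left(-217\right) \frac{1}{5902} = 217 \cdot \frac{1}{5902} = \frac{217}{5902}$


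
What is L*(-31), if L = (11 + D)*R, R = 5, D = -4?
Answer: -1085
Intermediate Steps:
L = 35 (L = (11 - 4)*5 = 7*5 = 35)
L*(-31) = 35*(-31) = -1085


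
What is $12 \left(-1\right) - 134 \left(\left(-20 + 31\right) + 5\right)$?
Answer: $-2156$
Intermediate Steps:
$12 \left(-1\right) - 134 \left(\left(-20 + 31\right) + 5\right) = -12 - 134 \left(11 + 5\right) = -12 - 2144 = -2156$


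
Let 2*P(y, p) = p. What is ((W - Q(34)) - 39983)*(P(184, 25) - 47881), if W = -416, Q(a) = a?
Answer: 3870934121/2 ≈ 1.9355e+9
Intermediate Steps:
P(y, p) = p/2
((W - Q(34)) - 39983)*(P(184, 25) - 47881) = ((-416 - 1*34) - 39983)*((½)*25 - 47881) = ((-416 - 34) - 39983)*(25/2 - 47881) = (-450 - 39983)*(-95737/2) = -40433*(-95737/2) = 3870934121/2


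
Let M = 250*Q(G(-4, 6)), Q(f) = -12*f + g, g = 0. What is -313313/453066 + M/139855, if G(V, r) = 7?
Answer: -10666555123/12672709086 ≈ -0.84169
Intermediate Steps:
Q(f) = -12*f (Q(f) = -12*f + 0 = -12*f)
M = -21000 (M = 250*(-12*7) = 250*(-84) = -21000)
-313313/453066 + M/139855 = -313313/453066 - 21000/139855 = -313313*1/453066 - 21000*1/139855 = -313313/453066 - 4200/27971 = -10666555123/12672709086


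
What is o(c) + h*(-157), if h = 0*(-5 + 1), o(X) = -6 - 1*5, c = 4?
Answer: -11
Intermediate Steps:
o(X) = -11 (o(X) = -6 - 5 = -11)
h = 0 (h = 0*(-4) = 0)
o(c) + h*(-157) = -11 + 0*(-157) = -11 + 0 = -11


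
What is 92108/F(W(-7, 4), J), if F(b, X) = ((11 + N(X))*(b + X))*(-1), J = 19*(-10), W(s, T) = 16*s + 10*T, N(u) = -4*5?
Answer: -46054/1179 ≈ -39.062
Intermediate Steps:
N(u) = -20
W(s, T) = 10*T + 16*s
J = -190
F(b, X) = 9*X + 9*b (F(b, X) = ((11 - 20)*(b + X))*(-1) = -9*(X + b)*(-1) = (-9*X - 9*b)*(-1) = 9*X + 9*b)
92108/F(W(-7, 4), J) = 92108/(9*(-190) + 9*(10*4 + 16*(-7))) = 92108/(-1710 + 9*(40 - 112)) = 92108/(-1710 + 9*(-72)) = 92108/(-1710 - 648) = 92108/(-2358) = 92108*(-1/2358) = -46054/1179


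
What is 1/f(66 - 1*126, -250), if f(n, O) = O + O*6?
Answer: -1/1750 ≈ -0.00057143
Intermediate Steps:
f(n, O) = 7*O (f(n, O) = O + 6*O = 7*O)
1/f(66 - 1*126, -250) = 1/(7*(-250)) = 1/(-1750) = -1/1750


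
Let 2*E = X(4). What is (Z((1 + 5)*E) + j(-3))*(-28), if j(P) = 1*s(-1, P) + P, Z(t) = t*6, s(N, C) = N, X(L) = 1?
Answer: -392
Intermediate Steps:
E = 1/2 (E = (1/2)*1 = 1/2 ≈ 0.50000)
Z(t) = 6*t
j(P) = -1 + P (j(P) = 1*(-1) + P = -1 + P)
(Z((1 + 5)*E) + j(-3))*(-28) = (6*((1 + 5)*(1/2)) + (-1 - 3))*(-28) = (6*(6*(1/2)) - 4)*(-28) = (6*3 - 4)*(-28) = (18 - 4)*(-28) = 14*(-28) = -392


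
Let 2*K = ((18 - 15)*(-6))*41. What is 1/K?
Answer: -1/369 ≈ -0.0027100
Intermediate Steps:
K = -369 (K = (((18 - 15)*(-6))*41)/2 = ((3*(-6))*41)/2 = (-18*41)/2 = (½)*(-738) = -369)
1/K = 1/(-369) = -1/369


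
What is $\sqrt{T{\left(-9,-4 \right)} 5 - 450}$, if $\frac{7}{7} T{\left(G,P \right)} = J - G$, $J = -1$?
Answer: $i \sqrt{410} \approx 20.248 i$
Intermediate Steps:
$T{\left(G,P \right)} = -1 - G$
$\sqrt{T{\left(-9,-4 \right)} 5 - 450} = \sqrt{\left(-1 - -9\right) 5 - 450} = \sqrt{\left(-1 + 9\right) 5 - 450} = \sqrt{8 \cdot 5 - 450} = \sqrt{40 - 450} = \sqrt{-410} = i \sqrt{410}$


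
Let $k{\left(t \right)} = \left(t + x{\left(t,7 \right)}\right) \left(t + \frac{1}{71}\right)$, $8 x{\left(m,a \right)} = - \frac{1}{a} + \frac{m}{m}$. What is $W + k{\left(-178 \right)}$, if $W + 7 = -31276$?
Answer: $\frac{754293}{1988} \approx 379.42$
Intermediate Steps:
$x{\left(m,a \right)} = \frac{1}{8} - \frac{1}{8 a}$ ($x{\left(m,a \right)} = \frac{- \frac{1}{a} + \frac{m}{m}}{8} = \frac{- \frac{1}{a} + 1}{8} = \frac{1 - \frac{1}{a}}{8} = \frac{1}{8} - \frac{1}{8 a}$)
$W = -31283$ ($W = -7 - 31276 = -31283$)
$k{\left(t \right)} = \left(\frac{1}{71} + t\right) \left(\frac{3}{28} + t\right)$ ($k{\left(t \right)} = \left(t + \frac{-1 + 7}{8 \cdot 7}\right) \left(t + \frac{1}{71}\right) = \left(t + \frac{1}{8} \cdot \frac{1}{7} \cdot 6\right) \left(t + \frac{1}{71}\right) = \left(t + \frac{3}{28}\right) \left(\frac{1}{71} + t\right) = \left(\frac{3}{28} + t\right) \left(\frac{1}{71} + t\right) = \left(\frac{1}{71} + t\right) \left(\frac{3}{28} + t\right)$)
$W + k{\left(-178 \right)} = -31283 + \left(\frac{3}{1988} + \left(-178\right)^{2} + \frac{241}{1988} \left(-178\right)\right) = -31283 + \left(\frac{3}{1988} + 31684 - \frac{21449}{994}\right) = -31283 + \frac{62944897}{1988} = \frac{754293}{1988}$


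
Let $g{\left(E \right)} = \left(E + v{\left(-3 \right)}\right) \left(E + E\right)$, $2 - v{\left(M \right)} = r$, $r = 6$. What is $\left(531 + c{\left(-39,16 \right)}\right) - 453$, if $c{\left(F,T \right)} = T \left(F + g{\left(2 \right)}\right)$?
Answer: $-674$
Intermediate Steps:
$v{\left(M \right)} = -4$ ($v{\left(M \right)} = 2 - 6 = -4$)
$g{\left(E \right)} = 2 E \left(-4 + E\right)$ ($g{\left(E \right)} = \left(E - 4\right) \left(E + E\right) = \left(-4 + E\right) 2 E = 2 E \left(-4 + E\right)$)
$c{\left(F,T \right)} = T \left(-8 + F\right)$ ($c{\left(F,T \right)} = T \left(F + 2 \cdot 2 \left(-4 + 2\right)\right) = T \left(F + 2 \cdot 2 \left(-2\right)\right) = T \left(F - 8\right) = T \left(-8 + F\right)$)
$\left(531 + c{\left(-39,16 \right)}\right) - 453 = \left(531 + 16 \left(-8 - 39\right)\right) - 453 = \left(531 + 16 \left(-47\right)\right) - 453 = \left(531 - 752\right) - 453 = -221 - 453 = -674$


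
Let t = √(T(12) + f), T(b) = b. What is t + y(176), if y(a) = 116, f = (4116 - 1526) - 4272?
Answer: 116 + I*√1670 ≈ 116.0 + 40.866*I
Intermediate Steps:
f = -1682 (f = 2590 - 4272 = -1682)
t = I*√1670 (t = √(12 - 1682) = √(-1670) = I*√1670 ≈ 40.866*I)
t + y(176) = I*√1670 + 116 = 116 + I*√1670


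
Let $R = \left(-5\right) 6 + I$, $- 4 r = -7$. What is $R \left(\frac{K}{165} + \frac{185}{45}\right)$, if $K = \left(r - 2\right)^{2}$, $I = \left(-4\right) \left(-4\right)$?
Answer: $- \frac{227941}{3960} \approx -57.561$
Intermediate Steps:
$r = \frac{7}{4}$ ($r = \left(- \frac{1}{4}\right) \left(-7\right) = \frac{7}{4} \approx 1.75$)
$I = 16$
$K = \frac{1}{16}$ ($K = \left(\frac{7}{4} - 2\right)^{2} = \left(- \frac{1}{4}\right)^{2} = \frac{1}{16} \approx 0.0625$)
$R = -14$ ($R = \left(-5\right) 6 + 16 = -30 + 16 = -14$)
$R \left(\frac{K}{165} + \frac{185}{45}\right) = - 14 \left(\frac{1}{16 \cdot 165} + \frac{185}{45}\right) = - 14 \left(\frac{1}{16} \cdot \frac{1}{165} + 185 \cdot \frac{1}{45}\right) = - 14 \left(\frac{1}{2640} + \frac{37}{9}\right) = \left(-14\right) \frac{32563}{7920} = - \frac{227941}{3960}$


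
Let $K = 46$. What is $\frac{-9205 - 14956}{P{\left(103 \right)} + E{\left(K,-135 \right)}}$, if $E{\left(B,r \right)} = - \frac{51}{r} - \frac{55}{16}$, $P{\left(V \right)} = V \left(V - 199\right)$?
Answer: $\frac{17395920}{7121563} \approx 2.4427$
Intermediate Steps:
$P{\left(V \right)} = V \left(-199 + V\right)$
$E{\left(B,r \right)} = - \frac{55}{16} - \frac{51}{r}$ ($E{\left(B,r \right)} = - \frac{51}{r} - \frac{55}{16} = - \frac{55}{16} - \frac{51}{r}$)
$\frac{-9205 - 14956}{P{\left(103 \right)} + E{\left(K,-135 \right)}} = \frac{-9205 - 14956}{103 \left(-199 + 103\right) - \left(\frac{55}{16} + \frac{51}{-135}\right)} = - \frac{24161}{103 \left(-96\right) - \frac{2203}{720}} = - \frac{24161}{-9888 + \left(- \frac{55}{16} + \frac{17}{45}\right)} = - \frac{24161}{-9888 - \frac{2203}{720}} = - \frac{24161}{- \frac{7121563}{720}} = \left(-24161\right) \left(- \frac{720}{7121563}\right) = \frac{17395920}{7121563}$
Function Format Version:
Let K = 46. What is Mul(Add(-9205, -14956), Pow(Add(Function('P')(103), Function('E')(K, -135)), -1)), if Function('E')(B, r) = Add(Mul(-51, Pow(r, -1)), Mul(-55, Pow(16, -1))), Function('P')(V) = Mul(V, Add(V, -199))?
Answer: Rational(17395920, 7121563) ≈ 2.4427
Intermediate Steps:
Function('P')(V) = Mul(V, Add(-199, V))
Function('E')(B, r) = Add(Rational(-55, 16), Mul(-51, Pow(r, -1))) (Function('E')(B, r) = Add(Mul(-51, Pow(r, -1)), Mul(-55, Rational(1, 16))) = Add(Mul(-51, Pow(r, -1)), Rational(-55, 16)) = Add(Rational(-55, 16), Mul(-51, Pow(r, -1))))
Mul(Add(-9205, -14956), Pow(Add(Function('P')(103), Function('E')(K, -135)), -1)) = Mul(Add(-9205, -14956), Pow(Add(Mul(103, Add(-199, 103)), Add(Rational(-55, 16), Mul(-51, Pow(-135, -1)))), -1)) = Mul(-24161, Pow(Add(Mul(103, -96), Add(Rational(-55, 16), Mul(-51, Rational(-1, 135)))), -1)) = Mul(-24161, Pow(Add(-9888, Add(Rational(-55, 16), Rational(17, 45))), -1)) = Mul(-24161, Pow(Add(-9888, Rational(-2203, 720)), -1)) = Mul(-24161, Pow(Rational(-7121563, 720), -1)) = Mul(-24161, Rational(-720, 7121563)) = Rational(17395920, 7121563)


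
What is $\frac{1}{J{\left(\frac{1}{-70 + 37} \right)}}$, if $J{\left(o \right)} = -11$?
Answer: $- \frac{1}{11} \approx -0.090909$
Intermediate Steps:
$\frac{1}{J{\left(\frac{1}{-70 + 37} \right)}} = \frac{1}{-11} = - \frac{1}{11}$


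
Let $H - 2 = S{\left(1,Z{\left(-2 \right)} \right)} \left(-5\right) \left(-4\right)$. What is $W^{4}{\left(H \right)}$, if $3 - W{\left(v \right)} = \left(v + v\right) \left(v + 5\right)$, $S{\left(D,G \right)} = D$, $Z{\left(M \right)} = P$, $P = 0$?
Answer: $1971847850625$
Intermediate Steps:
$Z{\left(M \right)} = 0$
$H = 22$ ($H = 2 + 1 \left(-5\right) \left(-4\right) = 2 - -20 = 2 + 20 = 22$)
$W{\left(v \right)} = 3 - 2 v \left(5 + v\right)$ ($W{\left(v \right)} = 3 - \left(v + v\right) \left(v + 5\right) = 3 - 2 v \left(5 + v\right)$)
$W^{4}{\left(H \right)} = \left(3 - 220 - 2 \cdot 22^{2}\right)^{4} = \left(3 - 220 - 968\right)^{4} = \left(-1185\right)^{4} = 1971847850625$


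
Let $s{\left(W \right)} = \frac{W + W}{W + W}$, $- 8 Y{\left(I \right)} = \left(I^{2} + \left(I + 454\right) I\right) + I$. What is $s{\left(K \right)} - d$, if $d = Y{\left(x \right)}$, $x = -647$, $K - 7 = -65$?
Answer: $\frac{542841}{8} \approx 67855.0$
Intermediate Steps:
$K = -58$ ($K = 7 - 65 = -58$)
$Y{\left(I \right)} = - \frac{I}{8} - \frac{I^{2}}{8} - \frac{I \left(454 + I\right)}{8}$ ($Y{\left(I \right)} = - \frac{\left(I^{2} + \left(I + 454\right) I\right) + I}{8} = - \frac{\left(I^{2} + \left(454 + I\right) I\right) + I}{8} = - \frac{\left(I^{2} + I \left(454 + I\right)\right) + I}{8} = - \frac{I + I^{2} + I \left(454 + I\right)}{8} = - \frac{I}{8} - \frac{I^{2}}{8} - \frac{I \left(454 + I\right)}{8}$)
$s{\left(W \right)} = 1$ ($s{\left(W \right)} = \frac{2 W}{2 W} = 2 W \frac{1}{2 W} = 1$)
$d = - \frac{542833}{8}$ ($d = \left(- \frac{1}{8}\right) \left(-647\right) \left(455 + 2 \left(-647\right)\right) = \left(- \frac{1}{8}\right) \left(-647\right) \left(455 - 1294\right) = \left(- \frac{1}{8}\right) \left(-647\right) \left(-839\right) = - \frac{542833}{8} \approx -67854.0$)
$s{\left(K \right)} - d = 1 - - \frac{542833}{8} = 1 + \frac{542833}{8} = \frac{542841}{8}$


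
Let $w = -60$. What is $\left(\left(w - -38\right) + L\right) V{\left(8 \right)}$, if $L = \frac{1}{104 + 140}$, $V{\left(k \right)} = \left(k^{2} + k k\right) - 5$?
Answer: $- \frac{660141}{244} \approx -2705.5$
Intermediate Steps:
$V{\left(k \right)} = -5 + 2 k^{2}$ ($V{\left(k \right)} = \left(k^{2} + k^{2}\right) - 5 = 2 k^{2} - 5 = -5 + 2 k^{2}$)
$L = \frac{1}{244} \approx 0.0040984$
$\left(\left(w - -38\right) + L\right) V{\left(8 \right)} = \left(\left(-60 - -38\right) + \frac{1}{244}\right) \left(-5 + 2 \cdot 8^{2}\right) = \left(\left(-60 + 38\right) + \frac{1}{244}\right) \left(-5 + 2 \cdot 64\right) = \left(-22 + \frac{1}{244}\right) \left(-5 + 128\right) = \left(- \frac{5367}{244}\right) 123 = - \frac{660141}{244}$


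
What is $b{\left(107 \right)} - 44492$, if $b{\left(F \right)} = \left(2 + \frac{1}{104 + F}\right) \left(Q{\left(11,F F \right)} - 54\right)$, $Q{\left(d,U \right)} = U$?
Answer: $- \frac{4567727}{211} \approx -21648.0$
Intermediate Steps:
$b{\left(F \right)} = \left(-54 + F^{2}\right) \left(2 + \frac{1}{104 + F}\right)$ ($b{\left(F \right)} = \left(2 + \frac{1}{104 + F}\right) \left(F F - 54\right) = \left(2 + \frac{1}{104 + F}\right) \left(F^{2} - 54\right) = \left(2 + \frac{1}{104 + F}\right) \left(-54 + F^{2}\right) = \left(-54 + F^{2}\right) \left(2 + \frac{1}{104 + F}\right)$)
$b{\left(107 \right)} - 44492 = \frac{-11286 - 11556 + 2 \cdot 107^{3} + 209 \cdot 107^{2}}{104 + 107} - 44492 = \frac{-11286 - 11556 + 2 \cdot 1225043 + 209 \cdot 11449}{211} - 44492 = \frac{-11286 - 11556 + 2450086 + 2392841}{211} - 44492 = \frac{1}{211} \cdot 4820085 - 44492 = \frac{4820085}{211} - 44492 = - \frac{4567727}{211}$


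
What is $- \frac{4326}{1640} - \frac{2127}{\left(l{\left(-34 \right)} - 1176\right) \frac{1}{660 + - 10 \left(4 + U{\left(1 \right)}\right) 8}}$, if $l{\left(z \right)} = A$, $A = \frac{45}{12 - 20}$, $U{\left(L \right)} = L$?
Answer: $\frac{1202454787}{2583820} \approx 465.38$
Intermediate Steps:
$A = - \frac{45}{8}$ ($A = \frac{45}{12 - 20} = \frac{45}{-8} = 45 \left(- \frac{1}{8}\right) = - \frac{45}{8} \approx -5.625$)
$l{\left(z \right)} = - \frac{45}{8}$
$- \frac{4326}{1640} - \frac{2127}{\left(l{\left(-34 \right)} - 1176\right) \frac{1}{660 + - 10 \left(4 + U{\left(1 \right)}\right) 8}} = - \frac{4326}{1640} - \frac{2127}{\left(- \frac{45}{8} - 1176\right) \frac{1}{660 + - 10 \left(4 + 1\right) 8}} = \left(-4326\right) \frac{1}{1640} - \frac{2127}{\left(- \frac{9453}{8}\right) \frac{1}{660 + \left(-10\right) 5 \cdot 8}} = - \frac{2163}{820} - \frac{2127}{\left(- \frac{9453}{8}\right) \frac{1}{660 - 400}} = - \frac{2163}{820} - \frac{2127}{\left(- \frac{9453}{8}\right) \frac{1}{260}} = - \frac{2163}{820} - \frac{2127}{- \frac{9453}{2080}} = - \frac{2163}{820} - - \frac{1474720}{3151} = - \frac{2163}{820} + \frac{1474720}{3151} = \frac{1202454787}{2583820}$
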